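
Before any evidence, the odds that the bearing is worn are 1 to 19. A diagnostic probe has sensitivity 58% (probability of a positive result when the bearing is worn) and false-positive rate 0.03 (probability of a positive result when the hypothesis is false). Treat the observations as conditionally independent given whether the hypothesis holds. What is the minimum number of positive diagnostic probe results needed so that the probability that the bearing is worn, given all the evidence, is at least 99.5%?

3

Prior odds = 1/19.
Likelihood ratio of a positive result = 0.58/0.03 = 58/3.
Target odds: 0.995 ÷ 0.005 = 199.
Require (58/3)ⁿ ≥ 199 ÷ (1/19) = 3781.
(58/3)² = 3364/9 falls short of 3781 but (58/3)³ = 195112/27 reaches it, so n = 3.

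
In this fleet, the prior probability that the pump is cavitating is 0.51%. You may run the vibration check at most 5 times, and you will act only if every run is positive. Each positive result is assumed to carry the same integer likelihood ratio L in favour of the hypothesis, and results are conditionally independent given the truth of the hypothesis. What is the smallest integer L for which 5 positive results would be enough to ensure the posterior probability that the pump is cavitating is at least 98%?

7

Prior odds = 0.0051/0.9949 = 51/9949.
Target odds = 0.98/0.02 = 49.
Need L⁵ ≥ 49 ÷ (51/9949) = 487501/51.
6⁵ = 7776 < 487501/51 ≤ 16807 = 7⁵, so L = 7.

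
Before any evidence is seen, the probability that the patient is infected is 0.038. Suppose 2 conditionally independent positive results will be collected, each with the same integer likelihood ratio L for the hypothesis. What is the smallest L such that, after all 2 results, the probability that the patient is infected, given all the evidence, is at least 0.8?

11

Prior odds = 0.038/0.962 = 19/481.
Target odds = 0.8/0.2 = 4.
Need L² ≥ 4 ÷ (19/481) = 1924/19.
10² = 100 < 1924/19 ≤ 121 = 11², so L = 11.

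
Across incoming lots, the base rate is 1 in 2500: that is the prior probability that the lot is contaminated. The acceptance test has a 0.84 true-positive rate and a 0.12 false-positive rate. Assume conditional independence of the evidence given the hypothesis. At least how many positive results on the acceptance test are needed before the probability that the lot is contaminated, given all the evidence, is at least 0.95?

6

Prior odds = 0.0004/0.9996 = 1/2499.
Likelihood ratio of a positive result = 0.84/0.12 = 7.
Target posterior odds = 0.95/0.05 = 19.
Require 7ⁿ ≥ 19 ÷ (1/2499) = 47481.
7⁵ = 16807 falls short of 47481 but 7⁶ = 117649 reaches it, so n = 6.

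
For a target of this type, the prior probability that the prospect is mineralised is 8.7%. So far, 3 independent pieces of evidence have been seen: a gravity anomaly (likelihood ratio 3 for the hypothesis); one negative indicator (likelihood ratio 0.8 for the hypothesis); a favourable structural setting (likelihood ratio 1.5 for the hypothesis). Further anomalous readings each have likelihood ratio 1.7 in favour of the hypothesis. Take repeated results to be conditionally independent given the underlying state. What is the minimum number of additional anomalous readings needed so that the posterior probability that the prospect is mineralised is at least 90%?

7

Prior odds = 0.087/0.913 = 87/913.
Combined Bayes factor of the evidence already in hand = 3 × 0.8 × 1.5 = 3.6.
Odds after that evidence = (87/913) × 3.6 = 1566/4565.
Target odds = 0.9/0.1 = 9.
Need 1.7ⁿ ≥ 9 ÷ (1566/4565) = 4565/174.
1.7⁶ = 24137569/1000000 falls short of 4565/174 but 1.7⁷ = 410338673/10000000 reaches it, so n = 7.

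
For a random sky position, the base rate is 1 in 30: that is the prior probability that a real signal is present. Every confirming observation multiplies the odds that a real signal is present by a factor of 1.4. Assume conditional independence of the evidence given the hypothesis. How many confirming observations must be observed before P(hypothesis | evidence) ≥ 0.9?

Prior odds = (1/30)/(29/30) = 1/29.
Likelihood ratio per confirming observation = 1.4.
Target odds: 0.9 ÷ 0.1 = 9.
Require 1.4ⁿ ≥ 9 ÷ (1/29) = 261.
1.4¹⁶ ≈217.795 falls short of 261 but 1.4¹⁷ ≈304.913 reaches it, so n = 17.

17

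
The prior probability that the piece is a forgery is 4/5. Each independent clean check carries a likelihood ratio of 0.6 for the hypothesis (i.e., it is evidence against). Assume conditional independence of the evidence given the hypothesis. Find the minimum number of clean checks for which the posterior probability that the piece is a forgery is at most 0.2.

6

Prior odds: 0.8 ÷ 0.2 = 4.
Likelihood ratio per clean check = 0.6.
Target odds: 0.2 ÷ 0.8 = 0.25.
Require 0.6ⁿ ≤ 0.25 ÷ 4 = 0.0625.
0.6⁵ = 0.07776 is still above 0.0625 but 0.6⁶ = 729/15625 is at or below it, so n = 6.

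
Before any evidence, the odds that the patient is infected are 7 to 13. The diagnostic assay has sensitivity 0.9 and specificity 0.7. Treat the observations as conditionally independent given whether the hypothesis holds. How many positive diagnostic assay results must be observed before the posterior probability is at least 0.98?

Prior odds = 7/13.
False-positive rate = 1 − 0.7 = 0.3; likelihood ratio of a positive = 0.9/0.3 = 3.
Target odds: 0.98 ÷ 0.02 = 49.
Need (7/13) × 3ⁿ ≥ 49, i.e. 3ⁿ ≥ 91.
3⁴ = 81 falls short of 91 but 3⁵ = 243 reaches it, so n = 5.

5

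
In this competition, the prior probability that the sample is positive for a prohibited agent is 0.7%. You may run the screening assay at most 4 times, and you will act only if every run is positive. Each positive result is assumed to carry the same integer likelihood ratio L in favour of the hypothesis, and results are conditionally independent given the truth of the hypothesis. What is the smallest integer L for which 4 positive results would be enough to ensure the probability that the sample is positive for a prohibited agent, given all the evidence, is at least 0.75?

5

Prior odds = 0.007/0.993 = 7/993.
Target odds = 0.75/0.25 = 3.
Need L⁴ ≥ 3 ÷ (7/993) = 2979/7.
4⁴ = 256 < 2979/7 ≤ 625 = 5⁴, so L = 5.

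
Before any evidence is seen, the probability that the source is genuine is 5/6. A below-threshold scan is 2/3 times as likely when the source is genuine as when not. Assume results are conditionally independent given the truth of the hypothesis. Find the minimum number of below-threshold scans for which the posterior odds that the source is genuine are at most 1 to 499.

Prior odds: (5/6) ÷ (1/6) = 5.
Likelihood ratio per below-threshold scan = 2/3.
Target odds = 1/499.
Require (2/3)ⁿ ≤ 1/499 ÷ 5 = 1/2495.
(2/3)¹⁹ ≈0.000451093 is still above 1/2495 but (2/3)²⁰ ≈0.000300729 is at or below it, so n = 20.

20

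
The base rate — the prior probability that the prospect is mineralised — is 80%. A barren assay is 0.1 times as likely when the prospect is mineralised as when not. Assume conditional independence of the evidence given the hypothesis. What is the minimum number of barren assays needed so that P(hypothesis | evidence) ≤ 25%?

2

Prior odds: 0.8 ÷ 0.2 = 4.
Likelihood ratio per barren assay = 0.1.
Target odds: 0.25 ÷ 0.75 = 1/3.
Need 4 × 0.1ⁿ ≤ 1/3, i.e. 0.1ⁿ ≤ 1/12.
0.1¹ = 0.1 is still above 1/12 but 0.1² = 0.01 is at or below it, so n = 2.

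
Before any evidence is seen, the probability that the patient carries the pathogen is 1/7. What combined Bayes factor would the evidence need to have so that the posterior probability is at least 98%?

Prior odds = (1/7)/(6/7) = 1/6.
Target odds = 0.98/0.02 = 49.
Required Bayes factor = 49 ÷ (1/6) = 294.

294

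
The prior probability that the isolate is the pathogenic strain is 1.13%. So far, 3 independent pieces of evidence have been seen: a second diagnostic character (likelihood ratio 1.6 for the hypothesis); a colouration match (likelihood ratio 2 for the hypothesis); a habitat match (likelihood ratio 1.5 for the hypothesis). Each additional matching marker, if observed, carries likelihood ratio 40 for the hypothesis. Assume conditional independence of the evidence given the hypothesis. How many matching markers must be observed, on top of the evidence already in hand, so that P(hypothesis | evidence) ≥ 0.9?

2

Prior odds = 0.0113/0.9887 = 113/9887.
Combined Bayes factor of the evidence already in hand = 1.6 × 2 × 1.5 = 4.8.
Odds after that evidence = (113/9887) × 4.8 = 2712/49435.
Target odds = 0.9/0.1 = 9.
Need 40ⁿ ≥ 9 ÷ (2712/49435) = 148305/904.
40¹ = 40 falls short of 148305/904 but 40² = 1600 reaches it, so n = 2.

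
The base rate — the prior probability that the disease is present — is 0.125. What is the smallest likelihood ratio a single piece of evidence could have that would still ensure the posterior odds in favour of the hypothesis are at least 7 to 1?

49

Prior odds = 0.125/0.875 = 1/7.
Target odds = 7.
Required Bayes factor = 7 ÷ (1/7) = 49.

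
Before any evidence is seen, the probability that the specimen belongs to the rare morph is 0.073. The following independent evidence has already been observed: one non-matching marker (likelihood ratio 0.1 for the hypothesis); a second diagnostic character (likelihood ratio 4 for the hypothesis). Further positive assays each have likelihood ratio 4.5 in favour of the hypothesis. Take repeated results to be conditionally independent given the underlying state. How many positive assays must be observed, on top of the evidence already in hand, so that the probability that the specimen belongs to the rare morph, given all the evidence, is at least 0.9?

4

Prior odds = 0.073/0.927 = 73/927.
Combined Bayes factor of the evidence already in hand = 0.1 × 4 = 0.4.
Odds after that evidence = (73/927) × 0.4 = 146/4635.
Target odds = 0.9/0.1 = 9.
Need 4.5ⁿ ≥ 9 ÷ (146/4635) = 41715/146.
4.5³ = 91.125 falls short of 41715/146 but 4.5⁴ = 410.0625 reaches it, so n = 4.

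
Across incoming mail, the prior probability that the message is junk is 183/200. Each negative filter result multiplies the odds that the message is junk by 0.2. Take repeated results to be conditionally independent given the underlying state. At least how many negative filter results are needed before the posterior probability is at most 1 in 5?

Prior odds: 0.915 ÷ 0.085 = 183/17.
Likelihood ratio per negative filter result = 0.2.
Target posterior odds = 0.2/0.8 = 0.25.
Require 0.2ⁿ ≤ 0.25 ÷ (183/17) = 17/732.
0.2² = 0.04 is still above 17/732 but 0.2³ = 0.008 is at or below it, so n = 3.

3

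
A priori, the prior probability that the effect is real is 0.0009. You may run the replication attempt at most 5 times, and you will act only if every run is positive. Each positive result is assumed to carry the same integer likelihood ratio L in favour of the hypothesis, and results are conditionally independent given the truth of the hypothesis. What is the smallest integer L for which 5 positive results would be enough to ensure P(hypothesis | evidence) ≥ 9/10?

Prior odds = 0.0009/0.9991 = 9/9991.
Target odds = 0.9/0.1 = 9.
Need L⁵ ≥ 9 ÷ (9/9991) = 9991.
6⁵ = 7776 < 9991 ≤ 16807 = 7⁵, so L = 7.

7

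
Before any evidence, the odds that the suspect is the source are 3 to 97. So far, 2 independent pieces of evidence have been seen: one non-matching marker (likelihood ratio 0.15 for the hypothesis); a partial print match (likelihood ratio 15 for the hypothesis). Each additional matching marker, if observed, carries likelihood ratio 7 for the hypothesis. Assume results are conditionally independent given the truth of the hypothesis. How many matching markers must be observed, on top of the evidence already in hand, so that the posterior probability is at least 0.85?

Prior odds = 3/97.
Combined Bayes factor of the evidence already in hand = 0.15 × 15 = 2.25.
Odds after that evidence = (3/97) × 2.25 = 27/388.
Target odds = 0.85/0.15 = 17/3.
Need 7ⁿ ≥ 17/3 ÷ (27/388) = 6596/81.
7² = 49 falls short of 6596/81 but 7³ = 343 reaches it, so n = 3.

3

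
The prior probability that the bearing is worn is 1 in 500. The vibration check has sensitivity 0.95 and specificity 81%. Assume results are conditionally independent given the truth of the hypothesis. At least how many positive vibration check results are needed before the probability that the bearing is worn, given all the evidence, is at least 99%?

Prior odds = 0.002/0.998 = 1/499.
False-positive rate = 1 − 0.81 = 0.19; likelihood ratio of a positive = 0.95/0.19 = 5.
Target odds: 0.99 ÷ 0.01 = 99.
Need (1/499) × 5ⁿ ≥ 99, i.e. 5ⁿ ≥ 49401.
5⁶ = 15625 falls short of 49401 but 5⁷ = 78125 reaches it, so n = 7.

7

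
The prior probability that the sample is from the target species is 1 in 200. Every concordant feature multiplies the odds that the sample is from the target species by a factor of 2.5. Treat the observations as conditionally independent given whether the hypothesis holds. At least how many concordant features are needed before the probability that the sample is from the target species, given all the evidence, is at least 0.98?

11

Prior odds: 0.005 ÷ 0.995 = 1/199.
Likelihood ratio per concordant feature = 2.5.
Target posterior odds = 0.98/0.02 = 49.
Require 2.5ⁿ ≥ 49 ÷ (1/199) = 9751.
2.5¹⁰ = 9765625/1024 falls short of 9751 but 2.5¹¹ = 48828125/2048 reaches it, so n = 11.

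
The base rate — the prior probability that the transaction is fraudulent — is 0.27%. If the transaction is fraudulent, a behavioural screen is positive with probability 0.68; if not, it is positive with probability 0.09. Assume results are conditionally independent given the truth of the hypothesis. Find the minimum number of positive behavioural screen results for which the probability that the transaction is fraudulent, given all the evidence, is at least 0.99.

Prior odds = 0.0027/0.9973 = 27/9973.
Likelihood ratio of a positive = 0.68/0.09 = 68/9.
Target posterior odds = 0.99/0.01 = 99.
Require (68/9)ⁿ ≥ 99 ÷ (27/9973) = 109703/3.
(68/9)⁵ ≈24622.5 falls short of 109703/3 but (68/9)⁶ ≈186037 reaches it, so n = 6.

6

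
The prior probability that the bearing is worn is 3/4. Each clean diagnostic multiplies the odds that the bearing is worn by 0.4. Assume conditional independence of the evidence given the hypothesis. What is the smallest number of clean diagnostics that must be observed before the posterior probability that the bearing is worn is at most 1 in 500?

8

Prior odds: 0.75 ÷ 0.25 = 3.
Likelihood ratio per clean diagnostic = 0.4.
Target posterior odds = 0.002/0.998 = 1/499.
Require 0.4ⁿ ≤ 1/499 ÷ 3 = 1/1497.
0.4⁷ = 128/78125 is still above 1/1497 but 0.4⁸ = 256/390625 is at or below it, so n = 8.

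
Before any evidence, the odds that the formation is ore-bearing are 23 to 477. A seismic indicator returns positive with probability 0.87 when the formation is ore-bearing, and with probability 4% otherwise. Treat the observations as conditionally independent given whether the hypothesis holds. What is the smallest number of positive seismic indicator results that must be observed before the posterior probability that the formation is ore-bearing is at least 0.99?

3

Prior odds = 23/477.
Likelihood ratio of a positive result = 0.87/0.04 = 21.75.
Target odds: 0.99 ÷ 0.01 = 99.
Need (23/477) × 21.75ⁿ ≥ 99, i.e. 21.75ⁿ ≥ 47223/23.
21.75² = 473.0625 falls short of 47223/23 but 21.75³ = 658503/64 reaches it, so n = 3.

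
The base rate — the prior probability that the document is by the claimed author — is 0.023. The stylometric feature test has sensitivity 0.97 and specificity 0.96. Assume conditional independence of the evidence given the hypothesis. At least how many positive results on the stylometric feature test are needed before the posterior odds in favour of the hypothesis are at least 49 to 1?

Prior odds: 0.023 ÷ 0.977 = 23/977.
False-positive rate = 1 − 0.96 = 0.04; likelihood ratio of a positive = 0.97/0.04 = 24.25.
Target odds = 49.
Need (23/977) × 24.25ⁿ ≥ 49, i.e. 24.25ⁿ ≥ 47873/23.
24.25² = 588.0625 falls short of 47873/23 but 24.25³ = 912673/64 reaches it, so n = 3.

3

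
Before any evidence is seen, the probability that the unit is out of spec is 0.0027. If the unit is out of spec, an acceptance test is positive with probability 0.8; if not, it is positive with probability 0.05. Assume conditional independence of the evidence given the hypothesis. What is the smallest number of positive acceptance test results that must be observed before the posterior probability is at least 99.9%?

Prior odds: 0.0027 ÷ 0.9973 = 27/9973.
Likelihood ratio of a positive = 0.8/0.05 = 16.
Target odds: 0.999 ÷ 0.001 = 999.
Need (27/9973) × 16ⁿ ≥ 999, i.e. 16ⁿ ≥ 369001.
16⁴ = 65536 falls short of 369001 but 16⁵ = 1048576 reaches it, so n = 5.

5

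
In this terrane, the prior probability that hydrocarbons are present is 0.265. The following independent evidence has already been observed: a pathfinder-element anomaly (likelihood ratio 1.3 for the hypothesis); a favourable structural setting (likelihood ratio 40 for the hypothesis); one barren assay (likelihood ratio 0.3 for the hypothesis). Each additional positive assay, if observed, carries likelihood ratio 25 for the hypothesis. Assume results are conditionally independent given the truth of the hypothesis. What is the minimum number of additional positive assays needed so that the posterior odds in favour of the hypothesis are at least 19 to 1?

1

Prior odds = 0.265/0.735 = 53/147.
Combined Bayes factor of the evidence already in hand = 1.3 × 40 × 0.3 = 15.6.
Odds after that evidence = (53/147) × 15.6 = 1378/245.
Target odds = 19.
Need 25ⁿ ≥ 19 ÷ (1378/245) = 4655/1378.
25¹ = 25, which meets the required 4655/1378; so n = 1.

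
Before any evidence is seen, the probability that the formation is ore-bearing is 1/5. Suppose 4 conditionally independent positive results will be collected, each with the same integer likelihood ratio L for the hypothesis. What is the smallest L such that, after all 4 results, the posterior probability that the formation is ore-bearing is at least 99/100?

5

Prior odds = 0.2/0.8 = 0.25.
Target odds = 0.99/0.01 = 99.
Need L⁴ ≥ 99 ÷ 0.25 = 396.
4⁴ = 256 < 396 ≤ 625 = 5⁴, so L = 5.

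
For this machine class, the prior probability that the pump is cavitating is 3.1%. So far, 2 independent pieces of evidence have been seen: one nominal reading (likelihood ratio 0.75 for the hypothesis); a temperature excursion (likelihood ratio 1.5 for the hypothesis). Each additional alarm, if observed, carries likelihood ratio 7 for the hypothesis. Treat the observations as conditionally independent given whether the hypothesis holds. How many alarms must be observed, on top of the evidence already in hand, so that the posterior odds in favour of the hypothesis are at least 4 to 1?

3

Prior odds = 0.031/0.969 = 31/969.
Combined Bayes factor of the evidence already in hand = 0.75 × 1.5 = 1.125.
Odds after that evidence = (31/969) × 1.125 = 93/2584.
Target odds = 4.
Need 7ⁿ ≥ 4 ÷ (93/2584) = 10336/93.
7² = 49 falls short of 10336/93 but 7³ = 343 reaches it, so n = 3.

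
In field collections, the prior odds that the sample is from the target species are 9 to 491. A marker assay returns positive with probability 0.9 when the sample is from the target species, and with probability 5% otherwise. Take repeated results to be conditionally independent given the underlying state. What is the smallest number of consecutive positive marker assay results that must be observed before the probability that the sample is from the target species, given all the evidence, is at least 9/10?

Prior odds = 9/491.
Likelihood ratio of a positive result = 0.9/0.05 = 18.
Target posterior odds = 0.9/0.1 = 9.
Need (9/491) × 18ⁿ ≥ 9, i.e. 18ⁿ ≥ 491.
18² = 324 falls short of 491 but 18³ = 5832 reaches it, so n = 3.

3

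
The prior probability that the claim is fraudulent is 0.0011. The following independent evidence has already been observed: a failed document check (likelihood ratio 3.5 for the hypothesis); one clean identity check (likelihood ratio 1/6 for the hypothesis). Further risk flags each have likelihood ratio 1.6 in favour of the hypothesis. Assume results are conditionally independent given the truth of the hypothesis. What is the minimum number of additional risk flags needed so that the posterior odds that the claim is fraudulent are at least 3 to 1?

18

Prior odds = 0.0011/0.9989 = 11/9989.
Combined Bayes factor of the evidence already in hand = 3.5 × (1/6) = 7/12.
Odds after that evidence = (11/9989) × 7/12 = 11/17124.
Target odds = 3.
Need 1.6ⁿ ≥ 3 ÷ (11/17124) = 51372/11.
1.6¹⁷ ≈2951.48 falls short of 51372/11 but 1.6¹⁸ ≈4722.37 reaches it, so n = 18.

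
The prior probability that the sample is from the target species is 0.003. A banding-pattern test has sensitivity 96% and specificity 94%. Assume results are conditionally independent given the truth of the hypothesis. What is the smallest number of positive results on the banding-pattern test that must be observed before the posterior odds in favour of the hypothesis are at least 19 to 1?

Prior odds: 0.003 ÷ 0.997 = 3/997.
False-positive rate = 1 − 0.94 = 0.06; likelihood ratio of a positive = 0.96/0.06 = 16.
Target odds = 19.
Need (3/997) × 16ⁿ ≥ 19, i.e. 16ⁿ ≥ 18943/3.
16³ = 4096 falls short of 18943/3 but 16⁴ = 65536 reaches it, so n = 4.

4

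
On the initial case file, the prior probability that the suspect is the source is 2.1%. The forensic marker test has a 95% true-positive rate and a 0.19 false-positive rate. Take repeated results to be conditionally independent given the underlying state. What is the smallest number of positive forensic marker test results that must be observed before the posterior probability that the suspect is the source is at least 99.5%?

Prior odds: 0.021 ÷ 0.979 = 21/979.
Likelihood ratio of a positive result = 0.95/0.19 = 5.
Target posterior odds = 0.995/0.005 = 199.
Need (21/979) × 5ⁿ ≥ 199, i.e. 5ⁿ ≥ 194821/21.
5⁵ = 3125 falls short of 194821/21 but 5⁶ = 15625 reaches it, so n = 6.

6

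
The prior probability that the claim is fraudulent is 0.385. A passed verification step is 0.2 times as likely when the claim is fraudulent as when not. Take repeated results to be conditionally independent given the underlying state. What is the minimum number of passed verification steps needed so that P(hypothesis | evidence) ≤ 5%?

Prior odds = 0.385/0.615 = 77/123.
Likelihood ratio per passed verification step = 0.2.
Target posterior odds = 0.05/0.95 = 1/19.
Need (77/123) × 0.2ⁿ ≤ 1/19, i.e. 0.2ⁿ ≤ 123/1463.
0.2¹ = 0.2 is still above 123/1463 but 0.2² = 0.04 is at or below it, so n = 2.

2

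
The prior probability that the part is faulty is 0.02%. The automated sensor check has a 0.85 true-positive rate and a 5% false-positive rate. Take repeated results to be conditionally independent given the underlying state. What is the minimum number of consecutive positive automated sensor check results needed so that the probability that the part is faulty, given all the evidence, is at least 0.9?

Prior odds: 0.0002 ÷ 0.9998 = 1/4999.
Likelihood ratio of a positive result = 0.85/0.05 = 17.
Target posterior odds = 0.9/0.1 = 9.
Need (1/4999) × 17ⁿ ≥ 9, i.e. 17ⁿ ≥ 44991.
17³ = 4913 falls short of 44991 but 17⁴ = 83521 reaches it, so n = 4.

4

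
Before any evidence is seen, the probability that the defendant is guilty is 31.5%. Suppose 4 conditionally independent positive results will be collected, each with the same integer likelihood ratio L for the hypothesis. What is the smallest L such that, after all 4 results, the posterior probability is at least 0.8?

Prior odds = 0.315/0.685 = 63/137.
Target odds = 0.8/0.2 = 4.
Need L⁴ ≥ 4 ÷ (63/137) = 548/63.
1⁴ = 1 < 548/63 ≤ 16 = 2⁴, so L = 2.

2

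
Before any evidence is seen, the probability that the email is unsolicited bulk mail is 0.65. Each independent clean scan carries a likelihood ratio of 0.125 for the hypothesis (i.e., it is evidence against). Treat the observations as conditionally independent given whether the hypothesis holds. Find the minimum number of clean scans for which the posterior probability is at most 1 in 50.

Prior odds = 0.65/0.35 = 13/7.
Likelihood ratio per clean scan = 0.125.
Target odds: 0.02 ÷ 0.98 = 1/49.
Require 0.125ⁿ ≤ 1/49 ÷ (13/7) = 1/91.
0.125² = 0.015625 is still above 1/91 but 0.125³ = 0.001953125 is at or below it, so n = 3.

3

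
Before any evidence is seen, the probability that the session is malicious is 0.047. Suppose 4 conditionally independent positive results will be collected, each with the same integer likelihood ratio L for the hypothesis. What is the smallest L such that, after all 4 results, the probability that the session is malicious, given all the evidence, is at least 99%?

Prior odds = 0.047/0.953 = 47/953.
Target odds = 0.99/0.01 = 99.
Need L⁴ ≥ 99 ÷ (47/953) = 94347/47.
6⁴ = 1296 < 94347/47 ≤ 2401 = 7⁴, so L = 7.

7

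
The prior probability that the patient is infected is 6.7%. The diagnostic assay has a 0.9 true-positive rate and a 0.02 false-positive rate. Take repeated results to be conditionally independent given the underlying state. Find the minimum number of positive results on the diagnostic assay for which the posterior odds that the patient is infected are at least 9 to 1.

2

Prior odds: 0.067 ÷ 0.933 = 67/933.
Likelihood ratio of a positive result = 0.9/0.02 = 45.
Target odds = 9.
Require 45ⁿ ≥ 9 ÷ (67/933) = 8397/67.
45¹ = 45 falls short of 8397/67 but 45² = 2025 reaches it, so n = 2.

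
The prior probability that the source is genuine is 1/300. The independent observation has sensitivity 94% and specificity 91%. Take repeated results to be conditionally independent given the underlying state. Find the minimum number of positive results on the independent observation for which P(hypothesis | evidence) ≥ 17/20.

Prior odds = (1/300)/(299/300) = 1/299.
False-positive rate = 1 − 0.91 = 0.09; likelihood ratio of a positive = 0.94/0.09 = 94/9.
Target posterior odds = 0.85/0.15 = 17/3.
Require (94/9)ⁿ ≥ 17/3 ÷ (1/299) = 5083/3.
(94/9)³ = 830584/729 falls short of 5083/3 but (94/9)⁴ = 78074896/6561 reaches it, so n = 4.

4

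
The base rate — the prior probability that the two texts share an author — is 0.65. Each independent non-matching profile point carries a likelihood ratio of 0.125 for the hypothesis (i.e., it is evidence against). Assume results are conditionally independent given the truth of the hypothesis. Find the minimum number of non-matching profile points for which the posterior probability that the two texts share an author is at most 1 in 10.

2

Prior odds = 0.65/0.35 = 13/7.
Likelihood ratio per non-matching profile point = 0.125.
Target odds: 0.1 ÷ 0.9 = 1/9.
Require 0.125ⁿ ≤ 1/9 ÷ (13/7) = 7/117.
0.125¹ = 0.125 is still above 7/117 but 0.125² = 0.015625 is at or below it, so n = 2.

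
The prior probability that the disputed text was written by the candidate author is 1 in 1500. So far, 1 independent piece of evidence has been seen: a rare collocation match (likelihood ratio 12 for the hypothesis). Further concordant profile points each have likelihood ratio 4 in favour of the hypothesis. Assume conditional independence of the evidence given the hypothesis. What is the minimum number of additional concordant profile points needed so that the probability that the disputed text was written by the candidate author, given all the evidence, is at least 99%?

7

Prior odds = (1/1500)/(1499/1500) = 1/1499.
Bayes factor of the evidence already in hand = 12.
Odds after that evidence = (1/1499) × 12 = 12/1499.
Target odds = 0.99/0.01 = 99.
Need 4ⁿ ≥ 99 ÷ (12/1499) = 12366.75.
4⁶ = 4096 falls short of 12366.75 but 4⁷ = 16384 reaches it, so n = 7.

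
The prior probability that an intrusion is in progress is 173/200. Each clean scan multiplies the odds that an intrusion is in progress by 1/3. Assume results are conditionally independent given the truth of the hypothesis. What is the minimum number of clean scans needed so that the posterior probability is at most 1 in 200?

7

Prior odds = 0.865/0.135 = 173/27.
Likelihood ratio per clean scan = 1/3.
Target posterior odds = 0.005/0.995 = 1/199.
Need (173/27) × (1/3)ⁿ ≤ 1/199, i.e. (1/3)ⁿ ≤ 27/34427.
(1/3)⁶ = 1/729 is still above 27/34427 but (1/3)⁷ = 1/2187 is at or below it, so n = 7.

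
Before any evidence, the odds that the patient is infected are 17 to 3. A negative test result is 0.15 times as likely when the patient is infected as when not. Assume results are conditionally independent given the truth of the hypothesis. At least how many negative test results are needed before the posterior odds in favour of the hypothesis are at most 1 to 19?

Prior odds = 17/3.
Likelihood ratio per negative test result = 0.15.
Target odds = 1/19.
Need (17/3) × 0.15ⁿ ≤ 1/19, i.e. 0.15ⁿ ≤ 3/323.
0.15² = 0.0225 is still above 3/323 but 0.15³ = 0.003375 is at or below it, so n = 3.

3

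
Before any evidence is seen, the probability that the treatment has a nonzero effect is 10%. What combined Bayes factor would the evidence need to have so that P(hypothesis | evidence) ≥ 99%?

Prior odds = 0.1/0.9 = 1/9.
Target odds = 0.99/0.01 = 99.
Required Bayes factor = 99 ÷ (1/9) = 891.

891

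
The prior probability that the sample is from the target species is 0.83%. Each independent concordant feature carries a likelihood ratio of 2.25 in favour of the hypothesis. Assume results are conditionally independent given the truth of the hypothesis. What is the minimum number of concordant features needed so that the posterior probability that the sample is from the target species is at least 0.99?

Prior odds = 0.0083/0.9917 = 83/9917.
Likelihood ratio per concordant feature = 2.25.
Target posterior odds = 0.99/0.01 = 99.
Need (83/9917) × 2.25ⁿ ≥ 99, i.e. 2.25ⁿ ≥ 981783/83.
2.25¹¹ ≈7481.83 falls short of 981783/83 but 2.25¹² ≈16834.1 reaches it, so n = 12.

12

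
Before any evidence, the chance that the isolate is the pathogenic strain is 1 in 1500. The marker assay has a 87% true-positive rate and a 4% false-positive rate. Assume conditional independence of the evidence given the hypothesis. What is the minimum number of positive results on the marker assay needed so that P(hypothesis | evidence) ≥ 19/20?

4

Prior odds: (1/1500) ÷ (1499/1500) = 1/1499.
Likelihood ratio of a positive result = 0.87/0.04 = 21.75.
Target odds: 0.95 ÷ 0.05 = 19.
Need (1/1499) × 21.75ⁿ ≥ 19, i.e. 21.75ⁿ ≥ 28481.
21.75³ = 658503/64 falls short of 28481 but 21.75⁴ = 57289761/256 reaches it, so n = 4.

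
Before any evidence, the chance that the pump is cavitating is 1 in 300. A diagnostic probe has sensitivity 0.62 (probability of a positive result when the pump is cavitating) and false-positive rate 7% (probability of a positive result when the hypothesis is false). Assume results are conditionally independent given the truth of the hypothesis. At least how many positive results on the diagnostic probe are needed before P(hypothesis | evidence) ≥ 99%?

Prior odds: (1/300) ÷ (299/300) = 1/299.
Likelihood ratio of a positive result = 0.62/0.07 = 62/7.
Target odds: 0.99 ÷ 0.01 = 99.
Need (1/299) × (62/7)ⁿ ≥ 99, i.e. (62/7)ⁿ ≥ 29601.
(62/7)⁴ = 14776336/2401 falls short of 29601 but (62/7)⁵ = 916132832/16807 reaches it, so n = 5.

5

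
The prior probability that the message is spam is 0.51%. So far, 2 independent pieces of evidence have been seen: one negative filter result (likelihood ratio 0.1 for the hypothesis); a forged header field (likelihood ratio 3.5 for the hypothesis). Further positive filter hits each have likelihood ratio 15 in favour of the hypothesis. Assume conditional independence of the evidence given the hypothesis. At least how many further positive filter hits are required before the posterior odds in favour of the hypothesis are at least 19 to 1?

4

Prior odds = 0.0051/0.9949 = 51/9949.
Combined Bayes factor of the evidence already in hand = 0.1 × 3.5 = 0.35.
Odds after that evidence = (51/9949) × 0.35 = 357/198980.
Target odds = 19.
Need 15ⁿ ≥ 19 ÷ (357/198980) = 3780620/357.
15³ = 3375 falls short of 3780620/357 but 15⁴ = 50625 reaches it, so n = 4.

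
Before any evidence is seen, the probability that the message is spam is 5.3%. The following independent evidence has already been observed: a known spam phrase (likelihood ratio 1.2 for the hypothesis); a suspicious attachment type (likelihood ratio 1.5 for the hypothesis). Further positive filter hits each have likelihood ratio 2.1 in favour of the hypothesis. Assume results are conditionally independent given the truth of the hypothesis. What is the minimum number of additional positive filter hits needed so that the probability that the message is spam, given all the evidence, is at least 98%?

Prior odds = 0.053/0.947 = 53/947.
Combined Bayes factor of the evidence already in hand = 1.2 × 1.5 = 1.8.
Odds after that evidence = (53/947) × 1.8 = 477/4735.
Target odds = 0.98/0.02 = 49.
Need 2.1ⁿ ≥ 49 ÷ (477/4735) = 232015/477.
2.1⁸ ≈378.229 falls short of 232015/477 but 2.1⁹ ≈794.28 reaches it, so n = 9.

9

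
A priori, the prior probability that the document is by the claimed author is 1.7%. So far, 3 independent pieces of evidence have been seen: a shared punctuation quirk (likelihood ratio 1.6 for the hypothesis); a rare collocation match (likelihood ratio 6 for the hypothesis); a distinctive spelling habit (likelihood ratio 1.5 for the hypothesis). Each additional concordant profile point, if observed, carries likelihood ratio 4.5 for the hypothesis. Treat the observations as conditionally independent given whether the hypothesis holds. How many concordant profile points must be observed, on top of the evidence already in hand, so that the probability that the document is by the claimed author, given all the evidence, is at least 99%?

4

Prior odds = 0.017/0.983 = 17/983.
Combined Bayes factor of the evidence already in hand = 1.6 × 6 × 1.5 = 14.4.
Odds after that evidence = (17/983) × 14.4 = 1224/4915.
Target odds = 0.99/0.01 = 99.
Need 4.5ⁿ ≥ 99 ÷ (1224/4915) = 54065/136.
4.5³ = 91.125 falls short of 54065/136 but 4.5⁴ = 410.0625 reaches it, so n = 4.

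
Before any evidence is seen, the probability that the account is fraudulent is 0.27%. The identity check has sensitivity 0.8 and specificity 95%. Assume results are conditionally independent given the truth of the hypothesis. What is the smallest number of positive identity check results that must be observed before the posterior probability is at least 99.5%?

5

Prior odds = 0.0027/0.9973 = 27/9973.
False-positive rate = 1 − 0.95 = 0.05; likelihood ratio of a positive = 0.8/0.05 = 16.
Target odds: 0.995 ÷ 0.005 = 199.
Need (27/9973) × 16ⁿ ≥ 199, i.e. 16ⁿ ≥ 1984627/27.
16⁴ = 65536 falls short of 1984627/27 but 16⁵ = 1048576 reaches it, so n = 5.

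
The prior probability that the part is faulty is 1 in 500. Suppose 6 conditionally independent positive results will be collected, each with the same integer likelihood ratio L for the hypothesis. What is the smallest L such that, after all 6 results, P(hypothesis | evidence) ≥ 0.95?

5

Prior odds = 0.002/0.998 = 1/499.
Target odds = 0.95/0.05 = 19.
Need L⁶ ≥ 19 ÷ (1/499) = 9481.
4⁶ = 4096 < 9481 ≤ 15625 = 5⁶, so L = 5.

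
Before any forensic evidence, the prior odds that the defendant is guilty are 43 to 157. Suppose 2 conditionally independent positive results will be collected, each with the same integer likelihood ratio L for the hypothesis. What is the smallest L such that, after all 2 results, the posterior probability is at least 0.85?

5

Prior odds = 43/157.
Target odds = 0.85/0.15 = 17/3.
Need L² ≥ 17/3 ÷ (43/157) = 2669/129.
4² = 16 < 2669/129 ≤ 25 = 5², so L = 5.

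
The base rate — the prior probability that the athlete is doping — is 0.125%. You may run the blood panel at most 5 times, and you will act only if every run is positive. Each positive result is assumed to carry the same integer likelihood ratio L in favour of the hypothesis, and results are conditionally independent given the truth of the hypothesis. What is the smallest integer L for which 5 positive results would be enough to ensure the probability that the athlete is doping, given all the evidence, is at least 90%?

Prior odds = 0.00125/0.99875 = 1/799.
Target odds = 0.9/0.1 = 9.
Need L⁵ ≥ 9 ÷ (1/799) = 7191.
5⁵ = 3125 < 7191 ≤ 7776 = 6⁵, so L = 6.

6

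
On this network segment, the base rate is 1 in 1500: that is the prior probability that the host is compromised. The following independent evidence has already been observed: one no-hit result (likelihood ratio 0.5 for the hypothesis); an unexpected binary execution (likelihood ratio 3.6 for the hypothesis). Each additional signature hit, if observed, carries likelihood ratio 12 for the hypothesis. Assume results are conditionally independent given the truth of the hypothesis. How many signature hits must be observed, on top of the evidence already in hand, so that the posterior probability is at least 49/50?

5

Prior odds = (1/1500)/(1499/1500) = 1/1499.
Combined Bayes factor of the evidence already in hand = 0.5 × 3.6 = 1.8.
Odds after that evidence = (1/1499) × 1.8 = 9/7495.
Target odds = 0.98/0.02 = 49.
Need 12ⁿ ≥ 49 ÷ (9/7495) = 367255/9.
12⁴ = 20736 falls short of 367255/9 but 12⁵ = 248832 reaches it, so n = 5.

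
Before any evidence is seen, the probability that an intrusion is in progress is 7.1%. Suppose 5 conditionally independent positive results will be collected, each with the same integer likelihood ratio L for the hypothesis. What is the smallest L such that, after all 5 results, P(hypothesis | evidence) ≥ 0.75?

Prior odds = 0.071/0.929 = 71/929.
Target odds = 0.75/0.25 = 3.
Need L⁵ ≥ 3 ÷ (71/929) = 2787/71.
2⁵ = 32 < 2787/71 ≤ 243 = 3⁵, so L = 3.

3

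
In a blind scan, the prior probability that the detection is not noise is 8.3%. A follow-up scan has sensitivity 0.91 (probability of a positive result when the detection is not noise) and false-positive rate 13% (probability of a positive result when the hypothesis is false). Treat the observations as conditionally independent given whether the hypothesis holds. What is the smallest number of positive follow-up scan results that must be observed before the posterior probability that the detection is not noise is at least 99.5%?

4

Prior odds = 0.083/0.917 = 83/917.
Likelihood ratio of a positive result = 0.91/0.13 = 7.
Target odds: 0.995 ÷ 0.005 = 199.
Require 7ⁿ ≥ 199 ÷ (83/917) = 182483/83.
7³ = 343 falls short of 182483/83 but 7⁴ = 2401 reaches it, so n = 4.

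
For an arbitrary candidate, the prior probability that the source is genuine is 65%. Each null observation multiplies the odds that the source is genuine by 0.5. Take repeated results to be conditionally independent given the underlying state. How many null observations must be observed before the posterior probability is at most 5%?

6

Prior odds: 0.65 ÷ 0.35 = 13/7.
Likelihood ratio per null observation = 0.5.
Target odds: 0.05 ÷ 0.95 = 1/19.
Require 0.5ⁿ ≤ 1/19 ÷ (13/7) = 7/247.
0.5⁵ = 0.03125 is still above 7/247 but 0.5⁶ = 0.015625 is at or below it, so n = 6.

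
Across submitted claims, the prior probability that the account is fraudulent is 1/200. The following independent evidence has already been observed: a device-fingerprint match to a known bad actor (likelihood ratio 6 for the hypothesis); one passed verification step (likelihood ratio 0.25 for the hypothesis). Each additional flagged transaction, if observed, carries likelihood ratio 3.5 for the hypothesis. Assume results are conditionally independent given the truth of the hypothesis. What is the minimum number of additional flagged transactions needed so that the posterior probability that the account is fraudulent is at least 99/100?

8

Prior odds = 0.005/0.995 = 1/199.
Combined Bayes factor of the evidence already in hand = 6 × 0.25 = 1.5.
Odds after that evidence = (1/199) × 1.5 = 3/398.
Target odds = 0.99/0.01 = 99.
Need 3.5ⁿ ≥ 99 ÷ (3/398) = 13134.
3.5⁷ = 823543/128 falls short of 13134 but 3.5⁸ = 5764801/256 reaches it, so n = 8.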